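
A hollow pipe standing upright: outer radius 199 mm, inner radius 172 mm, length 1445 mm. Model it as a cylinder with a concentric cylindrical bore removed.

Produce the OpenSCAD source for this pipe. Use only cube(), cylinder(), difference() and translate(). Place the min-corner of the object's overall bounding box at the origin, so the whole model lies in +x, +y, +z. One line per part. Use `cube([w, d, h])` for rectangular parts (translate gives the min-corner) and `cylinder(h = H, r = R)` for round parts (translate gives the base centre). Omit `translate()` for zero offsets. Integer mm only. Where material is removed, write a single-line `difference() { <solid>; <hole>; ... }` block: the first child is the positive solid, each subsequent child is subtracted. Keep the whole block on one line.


difference() { translate([199, 199, 0]) cylinder(h = 1445, r = 199); translate([199, 199, 0]) cylinder(h = 1445, r = 172); }


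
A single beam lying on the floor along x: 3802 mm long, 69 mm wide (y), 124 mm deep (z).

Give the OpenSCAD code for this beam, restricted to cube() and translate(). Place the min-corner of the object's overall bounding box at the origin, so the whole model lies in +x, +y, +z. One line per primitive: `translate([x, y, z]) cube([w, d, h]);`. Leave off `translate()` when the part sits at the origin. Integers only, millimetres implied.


cube([3802, 69, 124]);


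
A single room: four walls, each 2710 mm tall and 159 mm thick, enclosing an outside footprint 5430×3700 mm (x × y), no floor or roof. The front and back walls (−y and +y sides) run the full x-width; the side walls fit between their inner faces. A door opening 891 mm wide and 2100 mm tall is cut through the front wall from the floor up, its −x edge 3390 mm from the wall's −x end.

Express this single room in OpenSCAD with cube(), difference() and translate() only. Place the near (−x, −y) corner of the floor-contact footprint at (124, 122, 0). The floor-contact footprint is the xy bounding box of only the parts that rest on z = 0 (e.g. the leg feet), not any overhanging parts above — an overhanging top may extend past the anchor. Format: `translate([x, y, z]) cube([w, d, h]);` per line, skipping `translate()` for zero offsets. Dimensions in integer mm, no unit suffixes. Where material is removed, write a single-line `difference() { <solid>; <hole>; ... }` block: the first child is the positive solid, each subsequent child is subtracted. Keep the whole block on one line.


difference() { translate([124, 122, 0]) cube([5430, 159, 2710]); translate([3514, 122, 0]) cube([891, 159, 2100]); }
translate([124, 3663, 0]) cube([5430, 159, 2710]);
translate([124, 281, 0]) cube([159, 3382, 2710]);
translate([5395, 281, 0]) cube([159, 3382, 2710]);


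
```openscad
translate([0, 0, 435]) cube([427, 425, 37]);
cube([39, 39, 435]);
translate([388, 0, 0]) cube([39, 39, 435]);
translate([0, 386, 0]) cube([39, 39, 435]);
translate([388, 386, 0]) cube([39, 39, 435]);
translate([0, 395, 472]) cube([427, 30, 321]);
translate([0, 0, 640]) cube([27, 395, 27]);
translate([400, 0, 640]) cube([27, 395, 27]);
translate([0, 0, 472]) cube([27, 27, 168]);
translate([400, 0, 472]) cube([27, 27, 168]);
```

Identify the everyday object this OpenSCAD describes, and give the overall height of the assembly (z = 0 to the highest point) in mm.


A chair. The overall height is 793 mm.

A slab on four corner posts with a tall panel at the back — a chair. The seat slab sits at z = 435 with thickness 37, and the 321 mm backrest starts at the seat top, so the overall height is 435 + 37 + 321 = 793 mm.


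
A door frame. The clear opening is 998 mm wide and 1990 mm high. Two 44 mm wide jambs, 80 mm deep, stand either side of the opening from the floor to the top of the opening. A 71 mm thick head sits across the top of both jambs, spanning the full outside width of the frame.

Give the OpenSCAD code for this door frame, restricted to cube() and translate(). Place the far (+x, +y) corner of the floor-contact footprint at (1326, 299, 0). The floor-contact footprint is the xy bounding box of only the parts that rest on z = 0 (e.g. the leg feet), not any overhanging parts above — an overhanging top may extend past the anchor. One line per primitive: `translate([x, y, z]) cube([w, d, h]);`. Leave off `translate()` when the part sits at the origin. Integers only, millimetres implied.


translate([240, 219, 0]) cube([44, 80, 1990]);
translate([1282, 219, 0]) cube([44, 80, 1990]);
translate([240, 219, 1990]) cube([1086, 80, 71]);


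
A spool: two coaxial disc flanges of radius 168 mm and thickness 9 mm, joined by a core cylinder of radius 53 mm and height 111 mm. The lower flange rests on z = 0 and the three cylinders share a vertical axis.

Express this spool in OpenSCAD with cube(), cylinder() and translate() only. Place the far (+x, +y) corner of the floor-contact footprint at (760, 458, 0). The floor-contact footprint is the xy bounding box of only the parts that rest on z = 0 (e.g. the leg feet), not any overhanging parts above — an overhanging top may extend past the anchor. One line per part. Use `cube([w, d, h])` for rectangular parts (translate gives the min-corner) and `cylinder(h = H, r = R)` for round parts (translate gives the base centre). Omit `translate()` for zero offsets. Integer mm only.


translate([592, 290, 0]) cylinder(h = 9, r = 168);
translate([592, 290, 9]) cylinder(h = 111, r = 53);
translate([592, 290, 120]) cylinder(h = 9, r = 168);


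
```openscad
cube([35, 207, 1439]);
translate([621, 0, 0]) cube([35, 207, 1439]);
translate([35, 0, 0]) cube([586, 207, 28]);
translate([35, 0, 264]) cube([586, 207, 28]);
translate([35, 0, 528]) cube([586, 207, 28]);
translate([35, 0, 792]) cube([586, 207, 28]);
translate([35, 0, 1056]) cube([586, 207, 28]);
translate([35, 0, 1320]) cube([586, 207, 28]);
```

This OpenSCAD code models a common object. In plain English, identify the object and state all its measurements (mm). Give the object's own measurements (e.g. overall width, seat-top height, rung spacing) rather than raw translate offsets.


An open bookshelf. Two side panels, each 35 mm thick, 207 mm deep and 1439 mm tall, stand 656 mm apart (outside-to-outside). Between them sit 6 shelves, each 28 mm thick and 207 mm deep, spanning the full gap between the sides. The bottom shelf rests on the floor (its underside at z = 0) and the clear gap between one shelf's top and the next shelf's underside is 236 mm.


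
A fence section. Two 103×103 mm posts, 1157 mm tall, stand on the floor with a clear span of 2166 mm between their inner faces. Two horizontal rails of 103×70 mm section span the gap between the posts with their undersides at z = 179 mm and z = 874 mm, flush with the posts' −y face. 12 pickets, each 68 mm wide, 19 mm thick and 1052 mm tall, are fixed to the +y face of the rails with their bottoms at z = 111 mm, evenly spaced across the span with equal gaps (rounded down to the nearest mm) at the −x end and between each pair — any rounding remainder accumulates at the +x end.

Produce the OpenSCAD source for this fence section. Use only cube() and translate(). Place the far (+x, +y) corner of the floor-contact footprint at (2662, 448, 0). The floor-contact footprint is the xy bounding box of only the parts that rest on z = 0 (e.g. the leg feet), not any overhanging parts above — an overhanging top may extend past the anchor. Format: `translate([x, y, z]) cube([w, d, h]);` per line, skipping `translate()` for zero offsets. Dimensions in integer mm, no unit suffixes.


translate([290, 345, 0]) cube([103, 103, 1157]);
translate([2559, 345, 0]) cube([103, 103, 1157]);
translate([393, 345, 179]) cube([2166, 103, 70]);
translate([393, 345, 874]) cube([2166, 103, 70]);
translate([496, 448, 111]) cube([68, 19, 1052]);
translate([667, 448, 111]) cube([68, 19, 1052]);
translate([838, 448, 111]) cube([68, 19, 1052]);
translate([1009, 448, 111]) cube([68, 19, 1052]);
translate([1180, 448, 111]) cube([68, 19, 1052]);
translate([1351, 448, 111]) cube([68, 19, 1052]);
translate([1522, 448, 111]) cube([68, 19, 1052]);
translate([1693, 448, 111]) cube([68, 19, 1052]);
translate([1864, 448, 111]) cube([68, 19, 1052]);
translate([2035, 448, 111]) cube([68, 19, 1052]);
translate([2206, 448, 111]) cube([68, 19, 1052]);
translate([2377, 448, 111]) cube([68, 19, 1052]);


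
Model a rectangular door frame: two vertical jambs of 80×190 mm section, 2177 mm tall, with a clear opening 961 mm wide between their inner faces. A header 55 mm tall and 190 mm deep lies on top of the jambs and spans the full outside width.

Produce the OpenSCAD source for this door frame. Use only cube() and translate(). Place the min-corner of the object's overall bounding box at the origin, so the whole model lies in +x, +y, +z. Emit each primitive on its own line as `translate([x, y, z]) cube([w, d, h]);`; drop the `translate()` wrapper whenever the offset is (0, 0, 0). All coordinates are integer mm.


cube([80, 190, 2177]);
translate([1041, 0, 0]) cube([80, 190, 2177]);
translate([0, 0, 2177]) cube([1121, 190, 55]);


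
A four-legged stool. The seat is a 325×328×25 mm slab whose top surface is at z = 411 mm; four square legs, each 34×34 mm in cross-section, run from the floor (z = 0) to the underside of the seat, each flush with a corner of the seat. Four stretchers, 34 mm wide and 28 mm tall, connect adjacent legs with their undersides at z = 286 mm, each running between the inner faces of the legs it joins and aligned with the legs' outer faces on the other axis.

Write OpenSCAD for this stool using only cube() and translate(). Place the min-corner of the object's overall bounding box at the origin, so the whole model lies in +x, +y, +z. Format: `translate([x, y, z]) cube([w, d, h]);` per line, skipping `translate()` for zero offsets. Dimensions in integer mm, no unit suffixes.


translate([0, 0, 386]) cube([325, 328, 25]);
cube([34, 34, 386]);
translate([291, 0, 0]) cube([34, 34, 386]);
translate([0, 294, 0]) cube([34, 34, 386]);
translate([291, 294, 0]) cube([34, 34, 386]);
translate([34, 0, 286]) cube([257, 34, 28]);
translate([34, 294, 286]) cube([257, 34, 28]);
translate([0, 34, 286]) cube([34, 260, 28]);
translate([291, 34, 286]) cube([34, 260, 28]);


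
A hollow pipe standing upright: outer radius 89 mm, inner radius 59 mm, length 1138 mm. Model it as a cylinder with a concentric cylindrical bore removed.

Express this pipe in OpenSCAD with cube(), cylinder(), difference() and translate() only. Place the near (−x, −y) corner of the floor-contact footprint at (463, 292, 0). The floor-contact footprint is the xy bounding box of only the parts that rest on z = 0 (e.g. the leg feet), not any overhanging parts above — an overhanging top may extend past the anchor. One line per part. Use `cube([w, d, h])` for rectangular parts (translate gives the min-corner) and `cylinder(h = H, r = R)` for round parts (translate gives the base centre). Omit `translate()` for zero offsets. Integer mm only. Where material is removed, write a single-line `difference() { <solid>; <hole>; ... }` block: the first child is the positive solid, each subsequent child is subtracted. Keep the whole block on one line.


difference() { translate([552, 381, 0]) cylinder(h = 1138, r = 89); translate([552, 381, 0]) cylinder(h = 1138, r = 59); }


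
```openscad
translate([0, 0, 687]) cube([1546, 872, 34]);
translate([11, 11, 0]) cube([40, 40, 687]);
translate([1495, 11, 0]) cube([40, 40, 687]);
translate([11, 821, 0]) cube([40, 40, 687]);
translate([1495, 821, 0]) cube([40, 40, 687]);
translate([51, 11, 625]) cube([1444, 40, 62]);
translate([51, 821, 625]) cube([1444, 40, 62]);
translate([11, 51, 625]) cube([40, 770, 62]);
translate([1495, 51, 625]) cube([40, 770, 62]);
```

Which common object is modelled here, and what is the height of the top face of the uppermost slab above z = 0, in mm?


A table. The table height is 721 mm.

A 1546×872×34 slab sits at z = 687 on four 40 mm square posts — a table. The top surface is at 687 + 34 = 721 mm.


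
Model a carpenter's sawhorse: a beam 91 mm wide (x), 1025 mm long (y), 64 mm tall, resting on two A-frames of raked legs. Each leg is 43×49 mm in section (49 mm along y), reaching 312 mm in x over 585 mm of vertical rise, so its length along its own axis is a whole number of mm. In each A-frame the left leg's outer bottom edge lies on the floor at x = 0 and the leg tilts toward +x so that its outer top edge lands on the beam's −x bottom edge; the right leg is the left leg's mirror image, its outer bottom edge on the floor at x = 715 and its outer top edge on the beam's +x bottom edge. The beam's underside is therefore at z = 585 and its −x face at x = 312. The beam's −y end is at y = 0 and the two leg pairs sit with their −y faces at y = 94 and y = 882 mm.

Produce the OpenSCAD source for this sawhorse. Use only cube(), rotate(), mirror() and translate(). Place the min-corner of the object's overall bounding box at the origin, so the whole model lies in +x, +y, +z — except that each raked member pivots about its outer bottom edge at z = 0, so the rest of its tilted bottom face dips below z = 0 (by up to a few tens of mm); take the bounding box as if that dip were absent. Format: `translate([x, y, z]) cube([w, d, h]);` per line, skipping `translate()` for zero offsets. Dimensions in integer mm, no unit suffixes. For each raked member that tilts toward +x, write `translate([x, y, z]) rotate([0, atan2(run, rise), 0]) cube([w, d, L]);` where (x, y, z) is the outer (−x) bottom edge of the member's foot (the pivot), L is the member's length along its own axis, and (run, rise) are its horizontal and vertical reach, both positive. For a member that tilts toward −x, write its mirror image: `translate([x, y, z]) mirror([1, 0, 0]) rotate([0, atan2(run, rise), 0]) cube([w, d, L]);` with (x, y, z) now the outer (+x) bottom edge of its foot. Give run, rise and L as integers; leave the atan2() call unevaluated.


translate([312, 0, 585]) cube([91, 1025, 64]);
translate([0, 94, 0]) rotate([0, atan2(312, 585), 0]) cube([43, 49, 663]);
translate([715, 94, 0]) mirror([1, 0, 0]) rotate([0, atan2(312, 585), 0]) cube([43, 49, 663]);
translate([0, 882, 0]) rotate([0, atan2(312, 585), 0]) cube([43, 49, 663]);
translate([715, 882, 0]) mirror([1, 0, 0]) rotate([0, atan2(312, 585), 0]) cube([43, 49, 663]);


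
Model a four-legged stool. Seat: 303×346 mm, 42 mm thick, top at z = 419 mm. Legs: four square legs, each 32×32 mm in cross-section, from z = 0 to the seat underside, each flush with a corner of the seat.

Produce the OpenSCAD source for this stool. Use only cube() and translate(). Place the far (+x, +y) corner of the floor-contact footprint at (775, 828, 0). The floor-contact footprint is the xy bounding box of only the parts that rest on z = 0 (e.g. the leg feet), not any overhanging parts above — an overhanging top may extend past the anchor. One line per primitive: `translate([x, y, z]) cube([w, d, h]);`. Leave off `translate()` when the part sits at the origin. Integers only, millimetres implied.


translate([472, 482, 377]) cube([303, 346, 42]);
translate([472, 482, 0]) cube([32, 32, 377]);
translate([743, 482, 0]) cube([32, 32, 377]);
translate([472, 796, 0]) cube([32, 32, 377]);
translate([743, 796, 0]) cube([32, 32, 377]);


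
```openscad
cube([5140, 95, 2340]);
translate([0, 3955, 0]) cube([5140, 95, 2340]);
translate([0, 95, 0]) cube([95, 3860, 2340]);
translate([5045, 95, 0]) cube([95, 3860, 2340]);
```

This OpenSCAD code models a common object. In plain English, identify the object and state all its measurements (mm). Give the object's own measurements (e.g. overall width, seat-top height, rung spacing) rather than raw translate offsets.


The wall frame of a small rectangular building: four walls, each 2340 mm tall and 95 mm thick, enclosing a footprint 5140 mm (x) by 4050 mm (y) outside-to-outside, with no floor or roof. The front and back walls (the −y and +y sides) span the full width; the two side walls fit between them.


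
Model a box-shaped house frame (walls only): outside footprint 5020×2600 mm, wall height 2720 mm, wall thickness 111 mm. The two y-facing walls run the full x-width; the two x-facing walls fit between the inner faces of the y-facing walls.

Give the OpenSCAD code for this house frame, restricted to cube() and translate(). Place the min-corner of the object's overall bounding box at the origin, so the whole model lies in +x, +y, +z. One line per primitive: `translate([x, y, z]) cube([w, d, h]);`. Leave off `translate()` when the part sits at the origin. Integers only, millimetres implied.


cube([5020, 111, 2720]);
translate([0, 2489, 0]) cube([5020, 111, 2720]);
translate([0, 111, 0]) cube([111, 2378, 2720]);
translate([4909, 111, 0]) cube([111, 2378, 2720]);


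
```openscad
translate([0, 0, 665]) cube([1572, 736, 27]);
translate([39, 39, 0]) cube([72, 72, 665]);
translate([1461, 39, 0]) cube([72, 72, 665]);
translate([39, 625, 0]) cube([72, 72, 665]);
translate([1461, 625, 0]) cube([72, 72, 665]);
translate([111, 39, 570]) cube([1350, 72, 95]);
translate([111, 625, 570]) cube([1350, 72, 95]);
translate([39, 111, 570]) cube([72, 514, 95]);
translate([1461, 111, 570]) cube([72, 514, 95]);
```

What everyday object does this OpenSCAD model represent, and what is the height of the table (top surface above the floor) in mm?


A table. The table height is 692 mm.

A 1572×736×27 slab sits at z = 665 on four 72 mm square posts — a table. The top surface is at 665 + 27 = 692 mm.


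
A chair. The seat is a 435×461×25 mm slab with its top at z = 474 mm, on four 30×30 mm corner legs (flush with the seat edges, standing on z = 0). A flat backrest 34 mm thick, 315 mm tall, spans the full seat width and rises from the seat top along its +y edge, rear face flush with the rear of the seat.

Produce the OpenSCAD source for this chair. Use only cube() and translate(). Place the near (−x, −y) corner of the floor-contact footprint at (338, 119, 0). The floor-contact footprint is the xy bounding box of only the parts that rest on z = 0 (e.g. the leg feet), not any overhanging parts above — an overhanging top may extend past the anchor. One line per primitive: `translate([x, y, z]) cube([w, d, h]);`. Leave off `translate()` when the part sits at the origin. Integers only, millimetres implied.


// leg_h = 474 - 25 = 449
translate([338, 119, 449]) cube([435, 461, 25]);
translate([338, 119, 0]) cube([30, 30, 449]);
translate([743, 119, 0]) cube([30, 30, 449]);
translate([338, 550, 0]) cube([30, 30, 449]);
translate([743, 550, 0]) cube([30, 30, 449]);
translate([338, 546, 474]) cube([435, 34, 315]);


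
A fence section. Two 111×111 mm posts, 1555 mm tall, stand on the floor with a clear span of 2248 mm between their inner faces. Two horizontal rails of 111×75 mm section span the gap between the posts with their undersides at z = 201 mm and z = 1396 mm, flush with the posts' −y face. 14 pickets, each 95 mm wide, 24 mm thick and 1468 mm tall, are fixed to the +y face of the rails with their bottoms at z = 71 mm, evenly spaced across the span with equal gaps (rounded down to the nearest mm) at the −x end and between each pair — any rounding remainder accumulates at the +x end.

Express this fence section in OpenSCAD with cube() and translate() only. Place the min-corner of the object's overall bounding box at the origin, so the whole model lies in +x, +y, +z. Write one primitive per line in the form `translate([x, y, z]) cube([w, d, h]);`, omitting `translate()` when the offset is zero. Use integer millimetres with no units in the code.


cube([111, 111, 1555]);
translate([2359, 0, 0]) cube([111, 111, 1555]);
translate([111, 0, 201]) cube([2248, 111, 75]);
translate([111, 0, 1396]) cube([2248, 111, 75]);
translate([172, 111, 71]) cube([95, 24, 1468]);
translate([328, 111, 71]) cube([95, 24, 1468]);
translate([484, 111, 71]) cube([95, 24, 1468]);
translate([640, 111, 71]) cube([95, 24, 1468]);
translate([796, 111, 71]) cube([95, 24, 1468]);
translate([952, 111, 71]) cube([95, 24, 1468]);
translate([1108, 111, 71]) cube([95, 24, 1468]);
translate([1264, 111, 71]) cube([95, 24, 1468]);
translate([1420, 111, 71]) cube([95, 24, 1468]);
translate([1576, 111, 71]) cube([95, 24, 1468]);
translate([1732, 111, 71]) cube([95, 24, 1468]);
translate([1888, 111, 71]) cube([95, 24, 1468]);
translate([2044, 111, 71]) cube([95, 24, 1468]);
translate([2200, 111, 71]) cube([95, 24, 1468]);


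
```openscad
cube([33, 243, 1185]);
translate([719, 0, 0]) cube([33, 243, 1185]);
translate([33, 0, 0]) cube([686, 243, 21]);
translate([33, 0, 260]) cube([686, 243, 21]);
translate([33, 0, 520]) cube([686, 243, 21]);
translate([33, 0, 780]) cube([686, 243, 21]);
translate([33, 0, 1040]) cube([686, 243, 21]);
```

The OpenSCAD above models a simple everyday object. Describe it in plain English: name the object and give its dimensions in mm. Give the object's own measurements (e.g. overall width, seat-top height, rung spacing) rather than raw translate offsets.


An open bookshelf. Two side panels, each 33 mm thick, 243 mm deep and 1185 mm tall, stand 752 mm apart (outside-to-outside). Between them sit 5 shelves, each 21 mm thick and 243 mm deep, spanning the full gap between the sides. The bottom shelf rests on the floor (its underside at z = 0) and the clear gap between one shelf's top and the next shelf's underside is 239 mm.


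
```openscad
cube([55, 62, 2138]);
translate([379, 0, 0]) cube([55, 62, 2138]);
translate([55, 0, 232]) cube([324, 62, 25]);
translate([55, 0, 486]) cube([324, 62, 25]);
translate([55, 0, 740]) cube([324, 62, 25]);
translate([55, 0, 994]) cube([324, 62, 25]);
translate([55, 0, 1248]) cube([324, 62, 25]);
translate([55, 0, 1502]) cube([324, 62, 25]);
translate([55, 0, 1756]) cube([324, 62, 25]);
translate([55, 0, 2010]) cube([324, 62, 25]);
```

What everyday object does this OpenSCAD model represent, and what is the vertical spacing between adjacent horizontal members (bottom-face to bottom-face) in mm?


A ladder. The rung spacing is 254 mm.

Two tall 55×62 posts with 8 short bars between them — a ladder. Adjacent rungs sit at z = 232 and z = 486, so the spacing is 486 − 232 = 254 mm.


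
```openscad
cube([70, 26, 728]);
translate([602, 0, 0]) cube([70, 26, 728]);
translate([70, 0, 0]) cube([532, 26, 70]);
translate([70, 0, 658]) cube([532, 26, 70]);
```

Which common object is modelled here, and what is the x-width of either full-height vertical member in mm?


A picture frame. The border width is 70 mm.

Four thin pieces enclosing a rectangular opening — a picture frame. The two full-height stiles are 728 mm tall; the top rail sits at z = 658 and is 70 mm tall, so the border above the opening is 728 − 658 = 70 mm, matching the stile x-width.


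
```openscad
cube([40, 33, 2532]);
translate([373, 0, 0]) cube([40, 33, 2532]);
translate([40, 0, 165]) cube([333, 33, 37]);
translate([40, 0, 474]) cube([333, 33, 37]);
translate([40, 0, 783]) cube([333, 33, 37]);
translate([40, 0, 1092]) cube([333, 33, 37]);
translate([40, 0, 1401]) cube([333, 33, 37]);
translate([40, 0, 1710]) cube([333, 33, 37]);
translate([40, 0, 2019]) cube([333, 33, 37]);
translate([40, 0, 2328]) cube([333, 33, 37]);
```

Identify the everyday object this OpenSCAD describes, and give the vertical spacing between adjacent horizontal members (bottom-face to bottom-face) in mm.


A ladder. The rung spacing is 309 mm.

Two tall 40×33 posts with 8 short bars between them — a ladder. Adjacent rungs sit at z = 165 and z = 474, so the spacing is 474 − 165 = 309 mm.


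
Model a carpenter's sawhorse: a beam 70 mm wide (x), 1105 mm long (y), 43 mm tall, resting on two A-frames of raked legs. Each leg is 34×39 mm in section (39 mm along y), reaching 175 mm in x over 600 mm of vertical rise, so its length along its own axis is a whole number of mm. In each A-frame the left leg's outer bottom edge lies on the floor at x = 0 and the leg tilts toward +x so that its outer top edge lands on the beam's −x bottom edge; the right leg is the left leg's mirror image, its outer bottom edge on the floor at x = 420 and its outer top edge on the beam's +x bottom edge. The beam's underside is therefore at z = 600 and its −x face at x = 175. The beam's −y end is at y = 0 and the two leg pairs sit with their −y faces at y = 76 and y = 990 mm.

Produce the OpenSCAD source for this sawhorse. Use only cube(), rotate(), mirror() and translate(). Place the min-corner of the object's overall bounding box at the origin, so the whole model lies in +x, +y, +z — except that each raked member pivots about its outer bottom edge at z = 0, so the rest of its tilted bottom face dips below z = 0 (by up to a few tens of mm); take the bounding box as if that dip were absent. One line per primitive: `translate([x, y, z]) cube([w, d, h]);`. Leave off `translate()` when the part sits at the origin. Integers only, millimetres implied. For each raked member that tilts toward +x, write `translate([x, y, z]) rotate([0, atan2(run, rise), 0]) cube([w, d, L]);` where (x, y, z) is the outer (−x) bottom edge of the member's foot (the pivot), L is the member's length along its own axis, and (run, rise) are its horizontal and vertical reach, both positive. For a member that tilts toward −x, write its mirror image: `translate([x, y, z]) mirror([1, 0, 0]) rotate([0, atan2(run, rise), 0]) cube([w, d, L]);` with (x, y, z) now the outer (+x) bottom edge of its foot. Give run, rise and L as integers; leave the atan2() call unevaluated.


translate([175, 0, 600]) cube([70, 1105, 43]);
translate([0, 76, 0]) rotate([0, atan2(175, 600), 0]) cube([34, 39, 625]);
translate([420, 76, 0]) mirror([1, 0, 0]) rotate([0, atan2(175, 600), 0]) cube([34, 39, 625]);
translate([0, 990, 0]) rotate([0, atan2(175, 600), 0]) cube([34, 39, 625]);
translate([420, 990, 0]) mirror([1, 0, 0]) rotate([0, atan2(175, 600), 0]) cube([34, 39, 625]);


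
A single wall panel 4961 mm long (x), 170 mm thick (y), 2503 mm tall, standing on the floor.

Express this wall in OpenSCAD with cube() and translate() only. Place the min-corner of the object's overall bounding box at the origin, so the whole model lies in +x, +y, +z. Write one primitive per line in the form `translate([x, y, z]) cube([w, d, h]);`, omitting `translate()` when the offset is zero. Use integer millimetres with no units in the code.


cube([4961, 170, 2503]);


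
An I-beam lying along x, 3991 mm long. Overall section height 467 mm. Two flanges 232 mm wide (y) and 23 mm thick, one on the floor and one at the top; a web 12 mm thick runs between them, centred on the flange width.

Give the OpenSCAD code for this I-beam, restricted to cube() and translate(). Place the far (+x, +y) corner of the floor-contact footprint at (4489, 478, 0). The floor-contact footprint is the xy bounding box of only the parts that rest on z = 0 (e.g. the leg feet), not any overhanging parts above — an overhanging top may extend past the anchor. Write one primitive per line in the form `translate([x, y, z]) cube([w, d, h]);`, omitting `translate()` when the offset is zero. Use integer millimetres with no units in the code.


translate([498, 246, 0]) cube([3991, 232, 23]);
translate([498, 356, 23]) cube([3991, 12, 421]);
translate([498, 246, 444]) cube([3991, 232, 23]);


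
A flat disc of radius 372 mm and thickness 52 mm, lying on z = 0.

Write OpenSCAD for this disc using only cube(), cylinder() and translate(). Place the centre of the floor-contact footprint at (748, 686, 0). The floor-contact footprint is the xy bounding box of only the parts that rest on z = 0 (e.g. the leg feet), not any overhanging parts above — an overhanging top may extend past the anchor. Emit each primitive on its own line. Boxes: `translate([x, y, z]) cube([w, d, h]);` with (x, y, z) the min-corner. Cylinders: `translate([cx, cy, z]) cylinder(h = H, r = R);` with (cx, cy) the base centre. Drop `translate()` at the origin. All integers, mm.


translate([748, 686, 0]) cylinder(h = 52, r = 372);


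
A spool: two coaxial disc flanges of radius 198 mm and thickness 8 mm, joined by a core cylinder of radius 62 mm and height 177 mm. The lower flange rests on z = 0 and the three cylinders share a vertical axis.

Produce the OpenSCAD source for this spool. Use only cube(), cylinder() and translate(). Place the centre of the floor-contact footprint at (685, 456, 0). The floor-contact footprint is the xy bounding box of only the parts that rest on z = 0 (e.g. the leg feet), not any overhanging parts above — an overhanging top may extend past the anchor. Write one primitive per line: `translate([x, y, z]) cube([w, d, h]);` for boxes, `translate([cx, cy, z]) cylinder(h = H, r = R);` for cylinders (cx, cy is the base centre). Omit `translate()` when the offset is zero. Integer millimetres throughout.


translate([685, 456, 0]) cylinder(h = 8, r = 198);
translate([685, 456, 8]) cylinder(h = 177, r = 62);
translate([685, 456, 185]) cylinder(h = 8, r = 198);


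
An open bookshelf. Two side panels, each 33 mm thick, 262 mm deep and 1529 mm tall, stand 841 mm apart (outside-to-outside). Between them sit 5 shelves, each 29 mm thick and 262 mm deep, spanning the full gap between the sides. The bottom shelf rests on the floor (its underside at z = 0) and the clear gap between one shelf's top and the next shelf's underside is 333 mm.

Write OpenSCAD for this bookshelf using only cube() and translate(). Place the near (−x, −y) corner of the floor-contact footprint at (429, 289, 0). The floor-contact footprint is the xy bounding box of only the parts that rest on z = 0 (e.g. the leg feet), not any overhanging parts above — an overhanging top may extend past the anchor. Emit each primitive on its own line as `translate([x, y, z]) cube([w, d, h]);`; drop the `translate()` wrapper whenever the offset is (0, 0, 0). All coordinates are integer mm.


translate([429, 289, 0]) cube([33, 262, 1529]);
translate([1237, 289, 0]) cube([33, 262, 1529]);
translate([462, 289, 0]) cube([775, 262, 29]);
translate([462, 289, 362]) cube([775, 262, 29]);
translate([462, 289, 724]) cube([775, 262, 29]);
translate([462, 289, 1086]) cube([775, 262, 29]);
translate([462, 289, 1448]) cube([775, 262, 29]);


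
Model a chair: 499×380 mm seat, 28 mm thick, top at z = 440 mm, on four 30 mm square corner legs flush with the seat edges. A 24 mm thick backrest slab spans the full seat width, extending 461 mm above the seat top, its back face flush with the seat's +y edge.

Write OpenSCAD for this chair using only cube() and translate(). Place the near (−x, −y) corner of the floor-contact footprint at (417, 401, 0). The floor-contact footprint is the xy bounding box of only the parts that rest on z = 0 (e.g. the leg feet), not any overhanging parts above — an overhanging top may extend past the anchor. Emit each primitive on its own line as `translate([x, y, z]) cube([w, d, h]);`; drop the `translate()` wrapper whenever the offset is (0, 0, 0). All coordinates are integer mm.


translate([417, 401, 412]) cube([499, 380, 28]);
translate([417, 401, 0]) cube([30, 30, 412]);
translate([886, 401, 0]) cube([30, 30, 412]);
translate([417, 751, 0]) cube([30, 30, 412]);
translate([886, 751, 0]) cube([30, 30, 412]);
translate([417, 757, 440]) cube([499, 24, 461]);


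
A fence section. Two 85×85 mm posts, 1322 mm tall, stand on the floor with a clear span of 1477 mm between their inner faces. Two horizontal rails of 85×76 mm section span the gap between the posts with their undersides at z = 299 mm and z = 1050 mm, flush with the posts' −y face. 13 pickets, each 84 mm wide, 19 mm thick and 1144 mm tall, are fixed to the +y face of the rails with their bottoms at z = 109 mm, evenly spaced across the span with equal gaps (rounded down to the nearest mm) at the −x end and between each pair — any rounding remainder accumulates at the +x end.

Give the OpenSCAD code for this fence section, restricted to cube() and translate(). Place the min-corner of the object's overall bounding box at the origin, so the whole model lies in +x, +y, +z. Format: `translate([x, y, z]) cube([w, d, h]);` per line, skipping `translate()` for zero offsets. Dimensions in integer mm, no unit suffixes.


cube([85, 85, 1322]);
translate([1562, 0, 0]) cube([85, 85, 1322]);
translate([85, 0, 299]) cube([1477, 85, 76]);
translate([85, 0, 1050]) cube([1477, 85, 76]);
translate([112, 85, 109]) cube([84, 19, 1144]);
translate([223, 85, 109]) cube([84, 19, 1144]);
translate([334, 85, 109]) cube([84, 19, 1144]);
translate([445, 85, 109]) cube([84, 19, 1144]);
translate([556, 85, 109]) cube([84, 19, 1144]);
translate([667, 85, 109]) cube([84, 19, 1144]);
translate([778, 85, 109]) cube([84, 19, 1144]);
translate([889, 85, 109]) cube([84, 19, 1144]);
translate([1000, 85, 109]) cube([84, 19, 1144]);
translate([1111, 85, 109]) cube([84, 19, 1144]);
translate([1222, 85, 109]) cube([84, 19, 1144]);
translate([1333, 85, 109]) cube([84, 19, 1144]);
translate([1444, 85, 109]) cube([84, 19, 1144]);


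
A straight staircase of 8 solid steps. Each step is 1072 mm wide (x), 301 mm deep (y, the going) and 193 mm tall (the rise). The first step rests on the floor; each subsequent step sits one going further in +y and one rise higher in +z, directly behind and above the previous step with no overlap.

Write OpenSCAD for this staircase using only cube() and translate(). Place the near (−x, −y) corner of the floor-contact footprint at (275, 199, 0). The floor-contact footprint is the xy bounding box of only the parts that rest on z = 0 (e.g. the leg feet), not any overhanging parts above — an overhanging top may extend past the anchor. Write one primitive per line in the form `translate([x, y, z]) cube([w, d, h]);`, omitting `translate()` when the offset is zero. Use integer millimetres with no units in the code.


translate([275, 199, 0]) cube([1072, 301, 193]);
translate([275, 500, 193]) cube([1072, 301, 193]);
translate([275, 801, 386]) cube([1072, 301, 193]);
translate([275, 1102, 579]) cube([1072, 301, 193]);
translate([275, 1403, 772]) cube([1072, 301, 193]);
translate([275, 1704, 965]) cube([1072, 301, 193]);
translate([275, 2005, 1158]) cube([1072, 301, 193]);
translate([275, 2306, 1351]) cube([1072, 301, 193]);


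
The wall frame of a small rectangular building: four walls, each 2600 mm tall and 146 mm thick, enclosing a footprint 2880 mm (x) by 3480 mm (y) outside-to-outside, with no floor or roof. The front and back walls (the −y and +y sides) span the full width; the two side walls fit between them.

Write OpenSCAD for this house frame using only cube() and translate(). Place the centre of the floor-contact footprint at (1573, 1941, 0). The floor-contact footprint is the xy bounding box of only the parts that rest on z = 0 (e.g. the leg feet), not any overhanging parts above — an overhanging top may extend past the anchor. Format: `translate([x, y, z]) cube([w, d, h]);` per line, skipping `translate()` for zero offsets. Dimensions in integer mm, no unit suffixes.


translate([133, 201, 0]) cube([2880, 146, 2600]);
translate([133, 3535, 0]) cube([2880, 146, 2600]);
translate([133, 347, 0]) cube([146, 3188, 2600]);
translate([2867, 347, 0]) cube([146, 3188, 2600]);


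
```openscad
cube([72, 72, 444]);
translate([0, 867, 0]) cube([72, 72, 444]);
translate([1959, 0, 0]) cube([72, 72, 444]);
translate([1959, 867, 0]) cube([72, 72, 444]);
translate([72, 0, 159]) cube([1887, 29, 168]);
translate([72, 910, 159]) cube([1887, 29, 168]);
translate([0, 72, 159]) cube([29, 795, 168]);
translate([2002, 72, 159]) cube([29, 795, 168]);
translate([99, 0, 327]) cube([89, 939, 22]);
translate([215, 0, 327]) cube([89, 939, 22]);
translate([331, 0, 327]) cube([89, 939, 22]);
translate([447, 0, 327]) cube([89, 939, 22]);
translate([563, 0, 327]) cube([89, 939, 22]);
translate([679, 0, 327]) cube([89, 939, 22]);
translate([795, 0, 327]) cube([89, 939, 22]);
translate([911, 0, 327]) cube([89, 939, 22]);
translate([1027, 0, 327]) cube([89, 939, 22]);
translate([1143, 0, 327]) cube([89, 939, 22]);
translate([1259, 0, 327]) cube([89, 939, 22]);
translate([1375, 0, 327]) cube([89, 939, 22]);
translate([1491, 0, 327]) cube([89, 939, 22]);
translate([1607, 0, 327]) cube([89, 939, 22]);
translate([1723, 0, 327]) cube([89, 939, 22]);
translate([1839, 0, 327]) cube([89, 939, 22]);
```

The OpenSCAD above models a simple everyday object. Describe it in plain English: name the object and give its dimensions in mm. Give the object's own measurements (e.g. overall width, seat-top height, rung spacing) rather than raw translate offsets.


A bed frame 2031 mm long (x) by 939 mm wide (y). Four 72×72 mm corner posts, 444 mm tall, at the corners of the footprint. Four rails of 29 mm thickness and 168 mm height run between adjacent posts with their undersides at z = 159 mm, their outer faces flush with the outside of the frame (the two x-running rails run between the posts' inner faces; the two y-running rails run between the posts' inner faces). 16 slats, each 89 mm wide (x) and 22 mm thick, lie across the top of the two x-running rails, running the full 939 mm width of the frame in y; along x they sit between the end posts with a 27 mm gap after the −x posts and between neighbouring slats, leaving 31 mm before the +x posts.


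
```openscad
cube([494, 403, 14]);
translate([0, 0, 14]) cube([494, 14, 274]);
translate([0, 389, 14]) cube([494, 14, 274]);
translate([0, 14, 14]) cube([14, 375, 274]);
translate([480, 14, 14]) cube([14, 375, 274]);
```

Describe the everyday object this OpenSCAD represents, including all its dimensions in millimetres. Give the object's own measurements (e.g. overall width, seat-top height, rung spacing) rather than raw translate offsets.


An open-topped rectangular box: outside dimensions 494×403×288 mm, with a uniform wall and base thickness of 14 mm. The base is a full 494×403 slab on the floor; four walls sit on top of the base. The front and back walls (the −y and +y sides) span the full width; the two side walls fit between them.


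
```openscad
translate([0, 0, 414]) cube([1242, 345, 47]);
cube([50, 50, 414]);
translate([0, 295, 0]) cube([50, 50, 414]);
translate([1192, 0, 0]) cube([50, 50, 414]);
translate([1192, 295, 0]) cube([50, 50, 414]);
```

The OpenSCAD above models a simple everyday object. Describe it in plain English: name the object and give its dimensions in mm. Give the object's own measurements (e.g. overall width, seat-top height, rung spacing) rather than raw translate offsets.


A long wooden bench with a 1242 mm (x) × 345 mm (y) seat, 47 mm thick, its top surface 461 mm above the floor. Four 50 mm square legs at the seat corners, flush with the edges, run from z = 0 to the seat underside.


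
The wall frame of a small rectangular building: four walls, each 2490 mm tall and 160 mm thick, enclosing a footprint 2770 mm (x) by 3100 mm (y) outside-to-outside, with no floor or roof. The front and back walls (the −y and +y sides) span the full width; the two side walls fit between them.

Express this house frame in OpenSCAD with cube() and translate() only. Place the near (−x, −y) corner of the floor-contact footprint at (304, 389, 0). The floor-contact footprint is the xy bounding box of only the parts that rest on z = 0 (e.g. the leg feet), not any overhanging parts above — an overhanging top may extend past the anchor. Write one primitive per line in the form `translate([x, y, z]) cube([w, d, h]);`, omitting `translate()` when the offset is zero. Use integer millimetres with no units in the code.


translate([304, 389, 0]) cube([2770, 160, 2490]);
translate([304, 3329, 0]) cube([2770, 160, 2490]);
translate([304, 549, 0]) cube([160, 2780, 2490]);
translate([2914, 549, 0]) cube([160, 2780, 2490]);


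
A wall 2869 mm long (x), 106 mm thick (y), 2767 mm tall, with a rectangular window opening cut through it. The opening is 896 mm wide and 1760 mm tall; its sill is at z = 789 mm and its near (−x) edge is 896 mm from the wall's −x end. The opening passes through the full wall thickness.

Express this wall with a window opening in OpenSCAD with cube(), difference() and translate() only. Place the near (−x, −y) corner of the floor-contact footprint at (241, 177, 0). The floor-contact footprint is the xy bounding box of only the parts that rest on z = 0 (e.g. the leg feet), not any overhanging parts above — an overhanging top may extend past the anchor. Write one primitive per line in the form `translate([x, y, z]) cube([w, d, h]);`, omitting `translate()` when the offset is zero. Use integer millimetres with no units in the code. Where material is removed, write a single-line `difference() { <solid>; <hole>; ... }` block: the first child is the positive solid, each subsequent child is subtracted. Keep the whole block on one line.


difference() { translate([241, 177, 0]) cube([2869, 106, 2767]); translate([1137, 177, 789]) cube([896, 106, 1760]); }
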